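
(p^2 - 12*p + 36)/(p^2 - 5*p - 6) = (p - 6)/(p + 1)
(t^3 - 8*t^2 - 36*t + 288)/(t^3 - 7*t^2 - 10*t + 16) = (t^2 - 36)/(t^2 + t - 2)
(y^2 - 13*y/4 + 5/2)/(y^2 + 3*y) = (4*y^2 - 13*y + 10)/(4*y*(y + 3))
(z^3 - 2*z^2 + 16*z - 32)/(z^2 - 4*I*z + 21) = (z^3 - 2*z^2 + 16*z - 32)/(z^2 - 4*I*z + 21)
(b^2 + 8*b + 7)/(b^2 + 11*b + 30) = (b^2 + 8*b + 7)/(b^2 + 11*b + 30)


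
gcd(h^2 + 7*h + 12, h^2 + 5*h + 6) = h + 3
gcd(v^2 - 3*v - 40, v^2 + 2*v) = 1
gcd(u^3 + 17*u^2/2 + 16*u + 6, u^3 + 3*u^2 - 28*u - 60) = u^2 + 8*u + 12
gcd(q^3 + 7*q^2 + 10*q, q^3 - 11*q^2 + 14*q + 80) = q + 2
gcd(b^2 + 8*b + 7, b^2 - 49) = b + 7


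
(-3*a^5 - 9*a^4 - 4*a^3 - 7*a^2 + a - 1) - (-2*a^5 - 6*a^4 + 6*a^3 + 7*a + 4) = -a^5 - 3*a^4 - 10*a^3 - 7*a^2 - 6*a - 5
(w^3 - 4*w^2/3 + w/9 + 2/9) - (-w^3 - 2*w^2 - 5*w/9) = 2*w^3 + 2*w^2/3 + 2*w/3 + 2/9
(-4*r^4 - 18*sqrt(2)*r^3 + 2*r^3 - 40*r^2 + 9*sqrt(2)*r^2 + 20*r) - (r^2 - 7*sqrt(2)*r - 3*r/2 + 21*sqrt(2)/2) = -4*r^4 - 18*sqrt(2)*r^3 + 2*r^3 - 41*r^2 + 9*sqrt(2)*r^2 + 7*sqrt(2)*r + 43*r/2 - 21*sqrt(2)/2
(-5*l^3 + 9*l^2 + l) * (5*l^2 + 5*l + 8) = -25*l^5 + 20*l^4 + 10*l^3 + 77*l^2 + 8*l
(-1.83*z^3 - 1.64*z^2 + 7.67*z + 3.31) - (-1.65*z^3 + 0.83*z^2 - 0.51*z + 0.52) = -0.18*z^3 - 2.47*z^2 + 8.18*z + 2.79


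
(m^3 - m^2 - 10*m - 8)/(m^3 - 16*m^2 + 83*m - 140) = (m^2 + 3*m + 2)/(m^2 - 12*m + 35)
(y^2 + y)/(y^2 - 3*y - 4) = y/(y - 4)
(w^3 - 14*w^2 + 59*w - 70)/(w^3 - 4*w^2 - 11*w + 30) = (w - 7)/(w + 3)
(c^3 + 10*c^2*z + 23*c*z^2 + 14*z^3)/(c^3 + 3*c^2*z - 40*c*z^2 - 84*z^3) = (-c - z)/(-c + 6*z)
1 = 1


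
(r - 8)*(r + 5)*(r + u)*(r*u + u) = r^4*u + r^3*u^2 - 2*r^3*u - 2*r^2*u^2 - 43*r^2*u - 43*r*u^2 - 40*r*u - 40*u^2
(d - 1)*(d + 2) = d^2 + d - 2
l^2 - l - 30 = (l - 6)*(l + 5)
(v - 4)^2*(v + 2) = v^3 - 6*v^2 + 32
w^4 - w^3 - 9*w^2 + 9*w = w*(w - 3)*(w - 1)*(w + 3)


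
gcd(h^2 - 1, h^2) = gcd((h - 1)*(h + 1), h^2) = 1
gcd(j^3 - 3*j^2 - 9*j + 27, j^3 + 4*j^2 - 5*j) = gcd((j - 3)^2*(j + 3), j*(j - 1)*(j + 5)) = 1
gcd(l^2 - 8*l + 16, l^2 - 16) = l - 4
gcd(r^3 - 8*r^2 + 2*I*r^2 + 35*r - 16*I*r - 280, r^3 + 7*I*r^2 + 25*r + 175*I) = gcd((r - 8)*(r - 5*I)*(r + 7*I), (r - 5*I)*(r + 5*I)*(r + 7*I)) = r^2 + 2*I*r + 35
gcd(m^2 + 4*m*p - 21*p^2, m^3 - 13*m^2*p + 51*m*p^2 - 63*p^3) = -m + 3*p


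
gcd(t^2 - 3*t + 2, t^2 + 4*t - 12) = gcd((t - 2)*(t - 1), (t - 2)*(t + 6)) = t - 2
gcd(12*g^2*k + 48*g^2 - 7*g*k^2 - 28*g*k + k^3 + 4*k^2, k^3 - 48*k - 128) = k + 4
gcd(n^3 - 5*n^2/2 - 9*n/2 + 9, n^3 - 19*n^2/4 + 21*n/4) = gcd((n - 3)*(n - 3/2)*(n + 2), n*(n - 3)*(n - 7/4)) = n - 3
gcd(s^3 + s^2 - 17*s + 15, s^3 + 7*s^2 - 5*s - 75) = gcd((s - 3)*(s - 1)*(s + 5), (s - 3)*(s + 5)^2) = s^2 + 2*s - 15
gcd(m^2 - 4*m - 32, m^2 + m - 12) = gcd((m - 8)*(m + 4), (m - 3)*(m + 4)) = m + 4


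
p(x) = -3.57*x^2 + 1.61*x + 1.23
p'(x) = 1.61 - 7.14*x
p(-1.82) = -13.53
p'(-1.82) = 14.60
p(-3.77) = -55.58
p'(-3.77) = 28.53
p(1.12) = -1.45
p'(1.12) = -6.39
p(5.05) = -81.68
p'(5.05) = -34.45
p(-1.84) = -13.82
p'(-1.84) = 14.75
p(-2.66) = -28.31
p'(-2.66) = 20.60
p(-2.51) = -25.30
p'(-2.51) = 19.53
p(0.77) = 0.35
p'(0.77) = -3.89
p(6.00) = -117.63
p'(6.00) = -41.23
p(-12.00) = -532.17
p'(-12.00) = 87.29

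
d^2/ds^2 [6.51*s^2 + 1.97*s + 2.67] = 13.0200000000000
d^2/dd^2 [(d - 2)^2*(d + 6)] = 6*d + 4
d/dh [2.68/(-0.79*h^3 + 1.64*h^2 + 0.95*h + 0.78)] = (6.3516*h^2 - 8.7904*h - 2.546)/(-0.79*h^3 + 1.64*h^2 + 0.95*h + 0.78)^2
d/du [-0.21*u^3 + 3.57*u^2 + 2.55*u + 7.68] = -0.63*u^2 + 7.14*u + 2.55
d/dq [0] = 0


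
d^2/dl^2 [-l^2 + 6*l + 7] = -2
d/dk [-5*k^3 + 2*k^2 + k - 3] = -15*k^2 + 4*k + 1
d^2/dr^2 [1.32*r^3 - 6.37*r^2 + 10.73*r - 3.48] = 7.92*r - 12.74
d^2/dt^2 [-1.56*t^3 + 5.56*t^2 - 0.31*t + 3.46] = 11.12 - 9.36*t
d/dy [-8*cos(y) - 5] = 8*sin(y)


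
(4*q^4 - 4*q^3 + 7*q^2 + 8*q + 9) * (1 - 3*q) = -12*q^5 + 16*q^4 - 25*q^3 - 17*q^2 - 19*q + 9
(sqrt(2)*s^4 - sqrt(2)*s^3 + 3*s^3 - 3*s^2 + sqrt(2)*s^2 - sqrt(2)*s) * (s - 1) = sqrt(2)*s^5 - 2*sqrt(2)*s^4 + 3*s^4 - 6*s^3 + 2*sqrt(2)*s^3 - 2*sqrt(2)*s^2 + 3*s^2 + sqrt(2)*s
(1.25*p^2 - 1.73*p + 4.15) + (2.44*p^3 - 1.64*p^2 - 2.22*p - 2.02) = 2.44*p^3 - 0.39*p^2 - 3.95*p + 2.13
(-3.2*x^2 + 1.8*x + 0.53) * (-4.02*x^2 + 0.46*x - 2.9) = 12.864*x^4 - 8.708*x^3 + 7.9774*x^2 - 4.9762*x - 1.537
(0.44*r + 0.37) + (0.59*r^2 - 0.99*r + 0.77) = 0.59*r^2 - 0.55*r + 1.14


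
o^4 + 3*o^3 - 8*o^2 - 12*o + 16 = (o - 2)*(o - 1)*(o + 2)*(o + 4)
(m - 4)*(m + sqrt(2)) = m^2 - 4*m + sqrt(2)*m - 4*sqrt(2)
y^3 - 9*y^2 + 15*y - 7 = (y - 7)*(y - 1)^2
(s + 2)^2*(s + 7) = s^3 + 11*s^2 + 32*s + 28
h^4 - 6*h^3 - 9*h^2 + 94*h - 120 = (h - 5)*(h - 3)*(h - 2)*(h + 4)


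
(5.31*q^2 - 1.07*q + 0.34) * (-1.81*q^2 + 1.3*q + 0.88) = -9.6111*q^4 + 8.8397*q^3 + 2.6664*q^2 - 0.4996*q + 0.2992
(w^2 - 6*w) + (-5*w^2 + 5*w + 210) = -4*w^2 - w + 210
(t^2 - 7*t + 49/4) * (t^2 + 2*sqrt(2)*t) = t^4 - 7*t^3 + 2*sqrt(2)*t^3 - 14*sqrt(2)*t^2 + 49*t^2/4 + 49*sqrt(2)*t/2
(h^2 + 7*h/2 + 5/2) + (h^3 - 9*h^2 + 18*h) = h^3 - 8*h^2 + 43*h/2 + 5/2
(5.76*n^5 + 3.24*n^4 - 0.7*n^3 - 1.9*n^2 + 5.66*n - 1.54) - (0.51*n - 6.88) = 5.76*n^5 + 3.24*n^4 - 0.7*n^3 - 1.9*n^2 + 5.15*n + 5.34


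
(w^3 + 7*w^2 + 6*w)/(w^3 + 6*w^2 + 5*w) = (w + 6)/(w + 5)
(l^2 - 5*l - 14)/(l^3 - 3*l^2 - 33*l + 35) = (l + 2)/(l^2 + 4*l - 5)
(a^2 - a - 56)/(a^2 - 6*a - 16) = (a + 7)/(a + 2)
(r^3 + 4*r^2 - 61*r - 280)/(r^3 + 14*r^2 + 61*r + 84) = (r^2 - 3*r - 40)/(r^2 + 7*r + 12)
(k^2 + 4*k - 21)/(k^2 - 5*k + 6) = (k + 7)/(k - 2)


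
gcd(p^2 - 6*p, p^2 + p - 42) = p - 6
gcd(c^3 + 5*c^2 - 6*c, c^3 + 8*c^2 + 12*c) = c^2 + 6*c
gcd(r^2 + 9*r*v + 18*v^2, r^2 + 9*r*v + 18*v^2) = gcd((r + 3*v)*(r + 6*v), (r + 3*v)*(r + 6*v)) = r^2 + 9*r*v + 18*v^2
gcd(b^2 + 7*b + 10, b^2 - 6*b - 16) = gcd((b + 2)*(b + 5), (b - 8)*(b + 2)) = b + 2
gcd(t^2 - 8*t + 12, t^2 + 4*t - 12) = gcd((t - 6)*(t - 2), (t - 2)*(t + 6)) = t - 2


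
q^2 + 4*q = q*(q + 4)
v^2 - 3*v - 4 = (v - 4)*(v + 1)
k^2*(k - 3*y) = k^3 - 3*k^2*y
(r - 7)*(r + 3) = r^2 - 4*r - 21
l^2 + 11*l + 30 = (l + 5)*(l + 6)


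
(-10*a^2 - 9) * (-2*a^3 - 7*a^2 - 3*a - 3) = 20*a^5 + 70*a^4 + 48*a^3 + 93*a^2 + 27*a + 27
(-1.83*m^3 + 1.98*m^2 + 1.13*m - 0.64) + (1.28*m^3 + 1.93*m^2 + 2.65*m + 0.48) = -0.55*m^3 + 3.91*m^2 + 3.78*m - 0.16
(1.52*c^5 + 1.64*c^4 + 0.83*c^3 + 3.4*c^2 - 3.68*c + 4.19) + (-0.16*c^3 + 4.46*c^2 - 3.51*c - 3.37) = 1.52*c^5 + 1.64*c^4 + 0.67*c^3 + 7.86*c^2 - 7.19*c + 0.82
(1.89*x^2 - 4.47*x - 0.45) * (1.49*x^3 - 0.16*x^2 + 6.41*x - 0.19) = 2.8161*x^5 - 6.9627*x^4 + 12.1596*x^3 - 28.9398*x^2 - 2.0352*x + 0.0855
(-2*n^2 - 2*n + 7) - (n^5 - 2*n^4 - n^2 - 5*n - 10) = -n^5 + 2*n^4 - n^2 + 3*n + 17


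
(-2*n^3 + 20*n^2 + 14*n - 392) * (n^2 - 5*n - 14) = -2*n^5 + 30*n^4 - 58*n^3 - 742*n^2 + 1764*n + 5488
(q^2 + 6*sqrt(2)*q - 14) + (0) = q^2 + 6*sqrt(2)*q - 14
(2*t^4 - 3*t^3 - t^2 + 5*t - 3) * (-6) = -12*t^4 + 18*t^3 + 6*t^2 - 30*t + 18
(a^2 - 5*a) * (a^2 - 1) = a^4 - 5*a^3 - a^2 + 5*a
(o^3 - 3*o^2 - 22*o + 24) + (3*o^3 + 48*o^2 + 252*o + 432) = 4*o^3 + 45*o^2 + 230*o + 456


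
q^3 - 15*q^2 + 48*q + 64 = (q - 8)^2*(q + 1)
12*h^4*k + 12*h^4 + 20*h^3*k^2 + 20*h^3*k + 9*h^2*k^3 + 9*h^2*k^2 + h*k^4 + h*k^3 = (h + k)*(2*h + k)*(6*h + k)*(h*k + h)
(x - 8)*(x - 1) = x^2 - 9*x + 8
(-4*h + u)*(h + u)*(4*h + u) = -16*h^3 - 16*h^2*u + h*u^2 + u^3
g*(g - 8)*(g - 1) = g^3 - 9*g^2 + 8*g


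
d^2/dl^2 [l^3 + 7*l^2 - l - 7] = 6*l + 14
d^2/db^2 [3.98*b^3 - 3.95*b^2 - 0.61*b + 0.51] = 23.88*b - 7.9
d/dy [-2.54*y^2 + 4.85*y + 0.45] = 4.85 - 5.08*y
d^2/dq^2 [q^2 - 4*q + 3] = 2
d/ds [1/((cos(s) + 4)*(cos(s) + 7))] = (2*cos(s) + 11)*sin(s)/((cos(s) + 4)^2*(cos(s) + 7)^2)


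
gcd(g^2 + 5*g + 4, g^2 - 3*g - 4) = g + 1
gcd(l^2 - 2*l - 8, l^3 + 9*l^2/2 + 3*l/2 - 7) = l + 2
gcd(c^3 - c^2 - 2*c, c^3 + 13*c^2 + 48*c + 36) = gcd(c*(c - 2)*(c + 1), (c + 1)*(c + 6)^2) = c + 1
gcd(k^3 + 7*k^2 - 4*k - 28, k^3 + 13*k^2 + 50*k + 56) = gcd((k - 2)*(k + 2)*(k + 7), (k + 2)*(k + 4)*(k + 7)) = k^2 + 9*k + 14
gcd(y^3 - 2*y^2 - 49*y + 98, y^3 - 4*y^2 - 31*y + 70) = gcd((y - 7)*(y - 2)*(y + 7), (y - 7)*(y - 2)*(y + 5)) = y^2 - 9*y + 14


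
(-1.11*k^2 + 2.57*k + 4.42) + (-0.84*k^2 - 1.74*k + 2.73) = -1.95*k^2 + 0.83*k + 7.15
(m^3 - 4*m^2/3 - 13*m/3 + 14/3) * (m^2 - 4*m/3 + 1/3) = m^5 - 8*m^4/3 - 20*m^3/9 + 10*m^2 - 23*m/3 + 14/9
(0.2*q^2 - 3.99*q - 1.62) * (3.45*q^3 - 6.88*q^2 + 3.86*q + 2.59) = 0.69*q^5 - 15.1415*q^4 + 22.6342*q^3 - 3.7378*q^2 - 16.5873*q - 4.1958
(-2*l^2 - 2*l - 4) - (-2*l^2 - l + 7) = -l - 11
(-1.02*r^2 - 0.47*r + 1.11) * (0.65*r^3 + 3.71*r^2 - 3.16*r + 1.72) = -0.663*r^5 - 4.0897*r^4 + 2.201*r^3 + 3.8489*r^2 - 4.316*r + 1.9092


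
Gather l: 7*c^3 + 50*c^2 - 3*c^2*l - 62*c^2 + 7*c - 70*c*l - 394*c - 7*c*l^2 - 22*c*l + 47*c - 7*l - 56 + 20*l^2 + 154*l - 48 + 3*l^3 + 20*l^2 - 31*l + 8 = 7*c^3 - 12*c^2 - 340*c + 3*l^3 + l^2*(40 - 7*c) + l*(-3*c^2 - 92*c + 116) - 96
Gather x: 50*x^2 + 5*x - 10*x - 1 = 50*x^2 - 5*x - 1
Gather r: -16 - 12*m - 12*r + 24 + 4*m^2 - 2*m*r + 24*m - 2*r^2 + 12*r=4*m^2 - 2*m*r + 12*m - 2*r^2 + 8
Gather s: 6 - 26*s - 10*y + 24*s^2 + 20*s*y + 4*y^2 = 24*s^2 + s*(20*y - 26) + 4*y^2 - 10*y + 6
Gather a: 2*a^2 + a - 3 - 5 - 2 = 2*a^2 + a - 10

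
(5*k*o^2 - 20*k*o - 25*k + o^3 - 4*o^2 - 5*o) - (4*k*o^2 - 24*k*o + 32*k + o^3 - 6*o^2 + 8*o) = k*o^2 + 4*k*o - 57*k + 2*o^2 - 13*o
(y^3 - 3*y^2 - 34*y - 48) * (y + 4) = y^4 + y^3 - 46*y^2 - 184*y - 192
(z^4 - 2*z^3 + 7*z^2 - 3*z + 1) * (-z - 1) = -z^5 + z^4 - 5*z^3 - 4*z^2 + 2*z - 1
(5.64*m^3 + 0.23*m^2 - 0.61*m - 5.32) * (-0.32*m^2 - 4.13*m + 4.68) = -1.8048*m^5 - 23.3668*m^4 + 25.6405*m^3 + 5.2981*m^2 + 19.1168*m - 24.8976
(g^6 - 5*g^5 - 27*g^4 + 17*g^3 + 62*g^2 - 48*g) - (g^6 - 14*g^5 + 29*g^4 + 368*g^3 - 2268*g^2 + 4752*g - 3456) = 9*g^5 - 56*g^4 - 351*g^3 + 2330*g^2 - 4800*g + 3456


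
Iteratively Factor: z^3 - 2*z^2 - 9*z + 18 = (z + 3)*(z^2 - 5*z + 6) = (z - 2)*(z + 3)*(z - 3)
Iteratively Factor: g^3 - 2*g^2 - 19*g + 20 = (g - 5)*(g^2 + 3*g - 4) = (g - 5)*(g - 1)*(g + 4)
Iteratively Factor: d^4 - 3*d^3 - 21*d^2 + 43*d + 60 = (d + 4)*(d^3 - 7*d^2 + 7*d + 15) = (d - 5)*(d + 4)*(d^2 - 2*d - 3) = (d - 5)*(d - 3)*(d + 4)*(d + 1)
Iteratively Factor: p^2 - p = (p - 1)*(p)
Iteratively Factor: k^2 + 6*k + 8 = (k + 2)*(k + 4)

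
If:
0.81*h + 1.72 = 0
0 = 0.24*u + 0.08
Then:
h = -2.12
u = -0.33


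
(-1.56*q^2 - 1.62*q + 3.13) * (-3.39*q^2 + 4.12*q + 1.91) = 5.2884*q^4 - 0.9354*q^3 - 20.2647*q^2 + 9.8014*q + 5.9783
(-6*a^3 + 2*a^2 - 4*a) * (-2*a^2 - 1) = 12*a^5 - 4*a^4 + 14*a^3 - 2*a^2 + 4*a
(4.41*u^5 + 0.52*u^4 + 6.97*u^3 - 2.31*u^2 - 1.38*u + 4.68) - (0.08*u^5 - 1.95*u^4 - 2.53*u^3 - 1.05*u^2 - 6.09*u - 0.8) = 4.33*u^5 + 2.47*u^4 + 9.5*u^3 - 1.26*u^2 + 4.71*u + 5.48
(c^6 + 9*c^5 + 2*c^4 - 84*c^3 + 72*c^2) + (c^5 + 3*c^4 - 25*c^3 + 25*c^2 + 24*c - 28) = c^6 + 10*c^5 + 5*c^4 - 109*c^3 + 97*c^2 + 24*c - 28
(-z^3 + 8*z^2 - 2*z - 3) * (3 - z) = z^4 - 11*z^3 + 26*z^2 - 3*z - 9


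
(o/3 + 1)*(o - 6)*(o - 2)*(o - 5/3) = o^4/3 - 20*o^3/9 - 11*o^2/9 + 56*o/3 - 20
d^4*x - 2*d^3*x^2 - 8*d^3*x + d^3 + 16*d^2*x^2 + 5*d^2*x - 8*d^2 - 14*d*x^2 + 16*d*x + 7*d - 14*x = (d - 7)*(d - 1)*(d - 2*x)*(d*x + 1)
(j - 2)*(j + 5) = j^2 + 3*j - 10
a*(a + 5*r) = a^2 + 5*a*r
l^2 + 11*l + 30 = (l + 5)*(l + 6)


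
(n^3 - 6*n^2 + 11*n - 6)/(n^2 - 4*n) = (n^3 - 6*n^2 + 11*n - 6)/(n*(n - 4))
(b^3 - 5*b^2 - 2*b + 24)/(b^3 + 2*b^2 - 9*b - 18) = (b - 4)/(b + 3)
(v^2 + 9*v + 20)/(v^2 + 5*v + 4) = (v + 5)/(v + 1)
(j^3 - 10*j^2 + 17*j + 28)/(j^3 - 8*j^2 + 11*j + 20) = (j - 7)/(j - 5)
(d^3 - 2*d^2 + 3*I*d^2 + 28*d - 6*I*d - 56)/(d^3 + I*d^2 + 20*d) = (d^2 + d*(-2 + 7*I) - 14*I)/(d*(d + 5*I))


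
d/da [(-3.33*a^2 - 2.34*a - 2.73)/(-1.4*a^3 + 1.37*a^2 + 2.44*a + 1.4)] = (-4.662*a^4 - 6.552*a^3 - 16.3854*a^2 - 1.8438*a + 3.3852)/(1.96*a^6 - 3.836*a^5 - 4.9551*a^4 + 2.7656*a^3 + 9.7896*a^2 + 6.832*a + 1.96)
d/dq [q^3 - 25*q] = 3*q^2 - 25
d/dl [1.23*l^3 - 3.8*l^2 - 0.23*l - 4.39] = 3.69*l^2 - 7.6*l - 0.23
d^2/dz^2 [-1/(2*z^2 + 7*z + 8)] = 2*(4*z^2 + 14*z - (4*z + 7)^2 + 16)/(2*z^2 + 7*z + 8)^3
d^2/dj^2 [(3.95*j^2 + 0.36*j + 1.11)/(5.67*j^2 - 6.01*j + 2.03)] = (-1.13686837721616e-13*j^4 + 292.353138*j^3 - 58.677696*j^2 - 251.812638*j + 95.973526)/(182.284263*j^6 - 579.644667*j^5 + 810.189702*j^4 - 632.136007*j^3 + 290.067918*j^2 - 74.299827*j + 8.365427)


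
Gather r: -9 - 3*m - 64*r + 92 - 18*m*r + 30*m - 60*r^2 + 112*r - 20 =27*m - 60*r^2 + r*(48 - 18*m) + 63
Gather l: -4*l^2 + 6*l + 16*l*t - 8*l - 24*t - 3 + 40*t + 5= -4*l^2 + l*(16*t - 2) + 16*t + 2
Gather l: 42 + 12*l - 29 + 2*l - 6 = 14*l + 7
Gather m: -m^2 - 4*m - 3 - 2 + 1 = -m^2 - 4*m - 4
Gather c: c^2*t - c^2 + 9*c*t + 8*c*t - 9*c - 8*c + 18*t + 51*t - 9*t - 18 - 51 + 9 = c^2*(t - 1) + c*(17*t - 17) + 60*t - 60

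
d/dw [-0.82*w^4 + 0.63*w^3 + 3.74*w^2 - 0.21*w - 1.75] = -3.28*w^3 + 1.89*w^2 + 7.48*w - 0.21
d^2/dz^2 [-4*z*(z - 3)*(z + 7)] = -24*z - 32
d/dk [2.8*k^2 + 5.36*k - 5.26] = 5.6*k + 5.36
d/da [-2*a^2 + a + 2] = 1 - 4*a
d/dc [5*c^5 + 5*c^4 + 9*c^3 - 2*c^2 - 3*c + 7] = 25*c^4 + 20*c^3 + 27*c^2 - 4*c - 3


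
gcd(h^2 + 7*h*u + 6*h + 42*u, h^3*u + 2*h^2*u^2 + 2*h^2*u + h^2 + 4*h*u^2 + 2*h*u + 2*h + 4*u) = 1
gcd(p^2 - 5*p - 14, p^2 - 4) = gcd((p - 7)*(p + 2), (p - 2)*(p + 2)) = p + 2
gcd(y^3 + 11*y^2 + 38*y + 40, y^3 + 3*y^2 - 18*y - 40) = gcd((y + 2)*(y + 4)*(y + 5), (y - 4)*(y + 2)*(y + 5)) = y^2 + 7*y + 10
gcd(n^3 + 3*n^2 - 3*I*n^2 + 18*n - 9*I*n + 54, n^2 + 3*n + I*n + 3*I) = n + 3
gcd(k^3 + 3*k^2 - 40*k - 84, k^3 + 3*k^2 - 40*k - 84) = k^3 + 3*k^2 - 40*k - 84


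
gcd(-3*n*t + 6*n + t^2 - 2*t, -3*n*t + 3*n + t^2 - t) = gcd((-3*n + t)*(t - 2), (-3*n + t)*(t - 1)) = -3*n + t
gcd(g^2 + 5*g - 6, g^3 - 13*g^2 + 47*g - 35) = g - 1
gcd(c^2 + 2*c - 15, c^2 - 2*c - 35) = c + 5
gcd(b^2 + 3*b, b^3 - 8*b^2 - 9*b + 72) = b + 3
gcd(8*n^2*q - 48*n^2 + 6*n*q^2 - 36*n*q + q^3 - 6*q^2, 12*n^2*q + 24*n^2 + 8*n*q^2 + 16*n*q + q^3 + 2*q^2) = 2*n + q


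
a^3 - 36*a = a*(a - 6)*(a + 6)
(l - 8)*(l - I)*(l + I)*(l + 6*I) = l^4 - 8*l^3 + 6*I*l^3 + l^2 - 48*I*l^2 - 8*l + 6*I*l - 48*I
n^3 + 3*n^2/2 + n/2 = n*(n + 1/2)*(n + 1)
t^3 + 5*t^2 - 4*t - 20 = (t - 2)*(t + 2)*(t + 5)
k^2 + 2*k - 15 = (k - 3)*(k + 5)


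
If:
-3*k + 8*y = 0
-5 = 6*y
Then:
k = -20/9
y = -5/6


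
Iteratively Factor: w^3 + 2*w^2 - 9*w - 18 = (w + 3)*(w^2 - w - 6) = (w - 3)*(w + 3)*(w + 2)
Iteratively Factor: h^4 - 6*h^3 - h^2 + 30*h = (h + 2)*(h^3 - 8*h^2 + 15*h) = (h - 3)*(h + 2)*(h^2 - 5*h) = (h - 5)*(h - 3)*(h + 2)*(h)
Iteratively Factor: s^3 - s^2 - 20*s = (s + 4)*(s^2 - 5*s) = (s - 5)*(s + 4)*(s)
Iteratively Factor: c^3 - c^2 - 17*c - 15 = (c + 3)*(c^2 - 4*c - 5) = (c + 1)*(c + 3)*(c - 5)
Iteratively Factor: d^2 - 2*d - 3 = (d + 1)*(d - 3)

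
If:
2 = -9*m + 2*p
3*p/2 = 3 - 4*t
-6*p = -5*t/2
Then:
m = -6/37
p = 10/37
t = 24/37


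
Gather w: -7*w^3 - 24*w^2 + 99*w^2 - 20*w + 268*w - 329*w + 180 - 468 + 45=-7*w^3 + 75*w^2 - 81*w - 243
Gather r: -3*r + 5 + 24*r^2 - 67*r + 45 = 24*r^2 - 70*r + 50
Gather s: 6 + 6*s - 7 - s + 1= 5*s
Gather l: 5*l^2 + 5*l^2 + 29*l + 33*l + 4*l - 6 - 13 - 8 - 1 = 10*l^2 + 66*l - 28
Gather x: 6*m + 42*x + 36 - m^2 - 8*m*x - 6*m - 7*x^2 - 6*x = -m^2 - 7*x^2 + x*(36 - 8*m) + 36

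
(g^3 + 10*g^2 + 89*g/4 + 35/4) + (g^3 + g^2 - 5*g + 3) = 2*g^3 + 11*g^2 + 69*g/4 + 47/4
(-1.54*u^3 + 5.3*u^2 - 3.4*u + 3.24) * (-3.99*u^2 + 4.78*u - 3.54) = 6.1446*u^5 - 28.5082*u^4 + 44.3516*u^3 - 47.9416*u^2 + 27.5232*u - 11.4696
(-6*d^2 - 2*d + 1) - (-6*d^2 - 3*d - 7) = d + 8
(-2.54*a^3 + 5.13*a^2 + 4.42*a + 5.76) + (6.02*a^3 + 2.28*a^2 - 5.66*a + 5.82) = 3.48*a^3 + 7.41*a^2 - 1.24*a + 11.58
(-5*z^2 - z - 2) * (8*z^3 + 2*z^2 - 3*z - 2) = -40*z^5 - 18*z^4 - 3*z^3 + 9*z^2 + 8*z + 4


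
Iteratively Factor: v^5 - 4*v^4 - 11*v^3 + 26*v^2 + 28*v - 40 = (v - 5)*(v^4 + v^3 - 6*v^2 - 4*v + 8) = (v - 5)*(v + 2)*(v^3 - v^2 - 4*v + 4) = (v - 5)*(v + 2)^2*(v^2 - 3*v + 2) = (v - 5)*(v - 2)*(v + 2)^2*(v - 1)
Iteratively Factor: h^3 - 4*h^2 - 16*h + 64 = (h - 4)*(h^2 - 16) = (h - 4)^2*(h + 4)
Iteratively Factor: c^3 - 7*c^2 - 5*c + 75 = (c + 3)*(c^2 - 10*c + 25) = (c - 5)*(c + 3)*(c - 5)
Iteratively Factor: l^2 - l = (l)*(l - 1)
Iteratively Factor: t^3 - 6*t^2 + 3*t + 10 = (t + 1)*(t^2 - 7*t + 10) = (t - 5)*(t + 1)*(t - 2)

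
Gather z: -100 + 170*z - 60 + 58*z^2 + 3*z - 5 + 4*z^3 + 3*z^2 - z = 4*z^3 + 61*z^2 + 172*z - 165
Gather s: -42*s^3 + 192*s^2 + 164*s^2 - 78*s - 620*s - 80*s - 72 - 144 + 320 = -42*s^3 + 356*s^2 - 778*s + 104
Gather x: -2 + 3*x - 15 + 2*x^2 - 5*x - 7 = 2*x^2 - 2*x - 24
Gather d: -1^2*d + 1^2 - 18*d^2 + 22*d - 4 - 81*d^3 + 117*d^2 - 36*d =-81*d^3 + 99*d^2 - 15*d - 3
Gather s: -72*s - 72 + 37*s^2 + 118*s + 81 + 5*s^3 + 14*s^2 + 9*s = 5*s^3 + 51*s^2 + 55*s + 9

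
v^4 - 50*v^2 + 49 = (v - 7)*(v - 1)*(v + 1)*(v + 7)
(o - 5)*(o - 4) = o^2 - 9*o + 20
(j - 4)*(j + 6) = j^2 + 2*j - 24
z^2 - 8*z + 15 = (z - 5)*(z - 3)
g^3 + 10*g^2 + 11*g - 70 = (g - 2)*(g + 5)*(g + 7)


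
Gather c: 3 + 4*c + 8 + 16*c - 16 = 20*c - 5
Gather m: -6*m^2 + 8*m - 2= -6*m^2 + 8*m - 2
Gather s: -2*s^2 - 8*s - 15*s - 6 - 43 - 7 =-2*s^2 - 23*s - 56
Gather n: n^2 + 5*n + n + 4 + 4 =n^2 + 6*n + 8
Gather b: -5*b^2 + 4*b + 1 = -5*b^2 + 4*b + 1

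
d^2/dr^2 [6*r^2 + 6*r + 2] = 12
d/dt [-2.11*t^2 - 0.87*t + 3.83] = -4.22*t - 0.87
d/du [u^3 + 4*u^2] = u*(3*u + 8)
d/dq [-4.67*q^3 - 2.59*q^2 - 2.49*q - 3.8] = -14.01*q^2 - 5.18*q - 2.49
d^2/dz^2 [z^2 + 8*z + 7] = 2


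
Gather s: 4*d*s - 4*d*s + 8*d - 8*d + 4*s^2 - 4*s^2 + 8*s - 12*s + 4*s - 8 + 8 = 0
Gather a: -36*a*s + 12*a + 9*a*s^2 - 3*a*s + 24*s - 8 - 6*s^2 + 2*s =a*(9*s^2 - 39*s + 12) - 6*s^2 + 26*s - 8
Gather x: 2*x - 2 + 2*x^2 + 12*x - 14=2*x^2 + 14*x - 16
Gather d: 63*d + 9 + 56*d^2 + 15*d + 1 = 56*d^2 + 78*d + 10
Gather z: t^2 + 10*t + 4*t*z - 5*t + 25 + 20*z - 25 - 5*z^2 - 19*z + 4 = t^2 + 5*t - 5*z^2 + z*(4*t + 1) + 4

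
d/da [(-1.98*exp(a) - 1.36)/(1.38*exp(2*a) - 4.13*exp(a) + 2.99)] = (2.7324*exp(2*a) + 3.7536*exp(a) - 11.537)*exp(a)/(1.9044*exp(4*a) - 11.3988*exp(3*a) + 25.3093*exp(2*a) - 24.6974*exp(a) + 8.9401)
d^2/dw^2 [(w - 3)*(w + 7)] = 2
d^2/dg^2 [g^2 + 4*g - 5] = 2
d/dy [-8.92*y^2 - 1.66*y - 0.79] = -17.84*y - 1.66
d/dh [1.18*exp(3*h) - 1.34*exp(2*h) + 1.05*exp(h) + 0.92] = (3.54*exp(2*h) - 2.68*exp(h) + 1.05)*exp(h)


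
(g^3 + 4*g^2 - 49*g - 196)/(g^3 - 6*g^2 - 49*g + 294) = (g + 4)/(g - 6)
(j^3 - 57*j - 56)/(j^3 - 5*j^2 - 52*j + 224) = (j + 1)/(j - 4)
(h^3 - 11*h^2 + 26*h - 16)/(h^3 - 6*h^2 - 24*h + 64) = (h - 1)/(h + 4)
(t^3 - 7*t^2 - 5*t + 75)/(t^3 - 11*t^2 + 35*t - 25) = (t + 3)/(t - 1)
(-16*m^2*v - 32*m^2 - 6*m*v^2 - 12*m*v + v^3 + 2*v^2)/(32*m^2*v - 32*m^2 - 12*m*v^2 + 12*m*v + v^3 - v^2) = (2*m*v + 4*m + v^2 + 2*v)/(-4*m*v + 4*m + v^2 - v)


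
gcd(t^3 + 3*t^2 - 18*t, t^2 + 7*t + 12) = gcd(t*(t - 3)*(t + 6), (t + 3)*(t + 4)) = 1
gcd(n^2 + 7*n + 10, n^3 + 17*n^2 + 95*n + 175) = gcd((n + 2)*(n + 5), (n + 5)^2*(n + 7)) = n + 5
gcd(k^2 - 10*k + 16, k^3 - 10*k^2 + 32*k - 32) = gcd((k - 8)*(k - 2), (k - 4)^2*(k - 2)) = k - 2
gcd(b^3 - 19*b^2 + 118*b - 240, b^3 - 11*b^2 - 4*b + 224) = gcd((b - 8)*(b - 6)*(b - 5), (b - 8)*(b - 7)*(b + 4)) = b - 8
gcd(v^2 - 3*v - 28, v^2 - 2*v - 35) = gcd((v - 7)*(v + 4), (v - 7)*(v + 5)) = v - 7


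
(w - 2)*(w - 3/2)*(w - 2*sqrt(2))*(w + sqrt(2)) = w^4 - 7*w^3/2 - sqrt(2)*w^3 - w^2 + 7*sqrt(2)*w^2/2 - 3*sqrt(2)*w + 14*w - 12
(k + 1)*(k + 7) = k^2 + 8*k + 7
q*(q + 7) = q^2 + 7*q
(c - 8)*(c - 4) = c^2 - 12*c + 32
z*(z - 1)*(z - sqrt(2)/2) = z^3 - z^2 - sqrt(2)*z^2/2 + sqrt(2)*z/2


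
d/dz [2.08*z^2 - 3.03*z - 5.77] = 4.16*z - 3.03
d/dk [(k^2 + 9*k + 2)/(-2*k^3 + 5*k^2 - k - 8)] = 2*(k^4 + 18*k^3 - 17*k^2 - 18*k - 35)/(4*k^6 - 20*k^5 + 29*k^4 + 22*k^3 - 79*k^2 + 16*k + 64)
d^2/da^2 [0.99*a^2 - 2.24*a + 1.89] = 1.98000000000000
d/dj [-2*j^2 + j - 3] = 1 - 4*j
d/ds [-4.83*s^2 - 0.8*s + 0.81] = -9.66*s - 0.8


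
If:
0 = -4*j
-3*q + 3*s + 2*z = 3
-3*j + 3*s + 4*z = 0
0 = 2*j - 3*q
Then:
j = 0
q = 0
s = 2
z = -3/2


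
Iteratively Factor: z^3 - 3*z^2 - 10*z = (z - 5)*(z^2 + 2*z) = (z - 5)*(z + 2)*(z)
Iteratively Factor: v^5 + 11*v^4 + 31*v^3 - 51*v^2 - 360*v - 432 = (v + 3)*(v^4 + 8*v^3 + 7*v^2 - 72*v - 144) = (v + 3)*(v + 4)*(v^3 + 4*v^2 - 9*v - 36) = (v + 3)^2*(v + 4)*(v^2 + v - 12) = (v - 3)*(v + 3)^2*(v + 4)*(v + 4)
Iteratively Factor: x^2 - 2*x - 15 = (x - 5)*(x + 3)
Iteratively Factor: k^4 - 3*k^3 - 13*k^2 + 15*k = (k - 1)*(k^3 - 2*k^2 - 15*k) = k*(k - 1)*(k^2 - 2*k - 15) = k*(k - 5)*(k - 1)*(k + 3)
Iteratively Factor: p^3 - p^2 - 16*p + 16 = (p + 4)*(p^2 - 5*p + 4) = (p - 4)*(p + 4)*(p - 1)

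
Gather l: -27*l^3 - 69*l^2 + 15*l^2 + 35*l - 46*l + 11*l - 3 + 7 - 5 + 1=-27*l^3 - 54*l^2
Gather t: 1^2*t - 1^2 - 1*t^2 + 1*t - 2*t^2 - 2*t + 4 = 3 - 3*t^2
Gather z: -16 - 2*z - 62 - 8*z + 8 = -10*z - 70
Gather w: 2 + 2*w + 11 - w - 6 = w + 7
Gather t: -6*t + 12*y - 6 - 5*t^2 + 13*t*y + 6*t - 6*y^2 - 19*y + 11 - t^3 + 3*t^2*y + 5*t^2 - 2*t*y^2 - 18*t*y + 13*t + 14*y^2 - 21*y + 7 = -t^3 + 3*t^2*y + t*(-2*y^2 - 5*y + 13) + 8*y^2 - 28*y + 12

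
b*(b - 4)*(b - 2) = b^3 - 6*b^2 + 8*b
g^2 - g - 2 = (g - 2)*(g + 1)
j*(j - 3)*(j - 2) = j^3 - 5*j^2 + 6*j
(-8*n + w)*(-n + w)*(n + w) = 8*n^3 - n^2*w - 8*n*w^2 + w^3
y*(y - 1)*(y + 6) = y^3 + 5*y^2 - 6*y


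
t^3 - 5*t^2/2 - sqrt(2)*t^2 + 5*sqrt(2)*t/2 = t*(t - 5/2)*(t - sqrt(2))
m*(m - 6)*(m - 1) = m^3 - 7*m^2 + 6*m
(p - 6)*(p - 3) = p^2 - 9*p + 18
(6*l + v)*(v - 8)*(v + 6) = 6*l*v^2 - 12*l*v - 288*l + v^3 - 2*v^2 - 48*v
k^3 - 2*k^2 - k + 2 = (k - 2)*(k - 1)*(k + 1)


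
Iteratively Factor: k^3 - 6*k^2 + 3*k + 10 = (k + 1)*(k^2 - 7*k + 10) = (k - 2)*(k + 1)*(k - 5)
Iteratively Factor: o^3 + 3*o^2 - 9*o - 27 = (o - 3)*(o^2 + 6*o + 9) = (o - 3)*(o + 3)*(o + 3)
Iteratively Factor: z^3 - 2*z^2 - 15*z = (z + 3)*(z^2 - 5*z) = (z - 5)*(z + 3)*(z)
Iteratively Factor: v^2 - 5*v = (v)*(v - 5)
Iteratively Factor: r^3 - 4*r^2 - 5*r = (r)*(r^2 - 4*r - 5) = r*(r - 5)*(r + 1)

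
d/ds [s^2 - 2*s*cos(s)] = 2*s*sin(s) + 2*s - 2*cos(s)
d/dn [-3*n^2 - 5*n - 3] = -6*n - 5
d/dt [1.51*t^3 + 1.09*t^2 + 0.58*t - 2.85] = 4.53*t^2 + 2.18*t + 0.58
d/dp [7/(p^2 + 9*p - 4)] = 7*(-2*p - 9)/(p^2 + 9*p - 4)^2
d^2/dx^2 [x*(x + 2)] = 2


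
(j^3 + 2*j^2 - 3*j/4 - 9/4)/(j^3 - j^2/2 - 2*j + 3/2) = (j + 3/2)/(j - 1)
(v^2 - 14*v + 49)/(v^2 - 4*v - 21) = (v - 7)/(v + 3)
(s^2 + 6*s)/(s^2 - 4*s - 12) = s*(s + 6)/(s^2 - 4*s - 12)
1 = 1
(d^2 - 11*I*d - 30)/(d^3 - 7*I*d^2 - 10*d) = (d - 6*I)/(d*(d - 2*I))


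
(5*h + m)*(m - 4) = 5*h*m - 20*h + m^2 - 4*m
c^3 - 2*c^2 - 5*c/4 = c*(c - 5/2)*(c + 1/2)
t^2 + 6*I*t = t*(t + 6*I)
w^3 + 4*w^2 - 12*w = w*(w - 2)*(w + 6)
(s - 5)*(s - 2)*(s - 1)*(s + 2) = s^4 - 6*s^3 + s^2 + 24*s - 20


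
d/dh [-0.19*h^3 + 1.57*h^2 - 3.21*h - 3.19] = -0.57*h^2 + 3.14*h - 3.21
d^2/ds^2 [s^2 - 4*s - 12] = 2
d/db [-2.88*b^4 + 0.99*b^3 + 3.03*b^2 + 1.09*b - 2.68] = -11.52*b^3 + 2.97*b^2 + 6.06*b + 1.09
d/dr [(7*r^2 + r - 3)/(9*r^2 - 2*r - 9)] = (-23*r^2 - 72*r - 15)/(81*r^4 - 36*r^3 - 158*r^2 + 36*r + 81)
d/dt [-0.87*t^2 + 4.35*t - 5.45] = 4.35 - 1.74*t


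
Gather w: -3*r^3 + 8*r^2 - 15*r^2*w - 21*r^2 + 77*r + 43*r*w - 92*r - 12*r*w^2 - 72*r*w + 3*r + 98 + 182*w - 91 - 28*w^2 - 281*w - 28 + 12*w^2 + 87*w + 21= -3*r^3 - 13*r^2 - 12*r + w^2*(-12*r - 16) + w*(-15*r^2 - 29*r - 12)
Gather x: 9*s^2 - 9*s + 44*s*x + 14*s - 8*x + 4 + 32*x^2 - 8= 9*s^2 + 5*s + 32*x^2 + x*(44*s - 8) - 4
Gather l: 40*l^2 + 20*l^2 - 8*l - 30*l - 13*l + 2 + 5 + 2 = 60*l^2 - 51*l + 9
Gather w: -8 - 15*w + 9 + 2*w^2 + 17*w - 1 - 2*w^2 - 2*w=0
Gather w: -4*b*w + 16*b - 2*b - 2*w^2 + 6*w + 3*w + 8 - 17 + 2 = 14*b - 2*w^2 + w*(9 - 4*b) - 7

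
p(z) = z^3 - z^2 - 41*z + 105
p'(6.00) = 55.00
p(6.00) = 39.00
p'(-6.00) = 79.00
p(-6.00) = 99.00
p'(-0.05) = -40.89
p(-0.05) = 107.05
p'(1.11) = -39.52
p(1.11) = 59.63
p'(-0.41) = -39.68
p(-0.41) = 121.57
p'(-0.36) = -39.89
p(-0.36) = 119.58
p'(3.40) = -13.12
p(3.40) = -6.66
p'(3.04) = -19.36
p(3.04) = -0.79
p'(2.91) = -21.42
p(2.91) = 1.86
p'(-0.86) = -37.06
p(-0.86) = 138.88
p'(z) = 3*z^2 - 2*z - 41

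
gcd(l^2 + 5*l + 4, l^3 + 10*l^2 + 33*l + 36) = l + 4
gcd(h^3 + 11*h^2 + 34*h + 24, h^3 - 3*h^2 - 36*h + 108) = h + 6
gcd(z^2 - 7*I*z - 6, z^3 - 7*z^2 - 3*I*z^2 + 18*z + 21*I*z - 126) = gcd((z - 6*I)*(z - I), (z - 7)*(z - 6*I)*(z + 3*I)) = z - 6*I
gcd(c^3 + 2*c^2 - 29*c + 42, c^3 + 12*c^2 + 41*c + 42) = c + 7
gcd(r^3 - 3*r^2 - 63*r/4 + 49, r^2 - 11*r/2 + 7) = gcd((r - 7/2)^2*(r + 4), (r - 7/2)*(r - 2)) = r - 7/2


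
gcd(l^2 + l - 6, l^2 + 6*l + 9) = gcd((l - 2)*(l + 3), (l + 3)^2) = l + 3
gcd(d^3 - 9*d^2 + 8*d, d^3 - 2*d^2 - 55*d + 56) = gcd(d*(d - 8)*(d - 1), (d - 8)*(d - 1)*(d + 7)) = d^2 - 9*d + 8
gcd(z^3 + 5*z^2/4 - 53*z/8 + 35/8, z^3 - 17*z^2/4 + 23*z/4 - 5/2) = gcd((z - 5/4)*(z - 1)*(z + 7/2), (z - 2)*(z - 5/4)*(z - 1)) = z^2 - 9*z/4 + 5/4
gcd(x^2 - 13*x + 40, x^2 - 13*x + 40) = x^2 - 13*x + 40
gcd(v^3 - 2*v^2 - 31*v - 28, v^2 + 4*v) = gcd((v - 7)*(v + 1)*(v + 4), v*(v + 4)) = v + 4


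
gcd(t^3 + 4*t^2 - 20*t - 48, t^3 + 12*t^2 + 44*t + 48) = t^2 + 8*t + 12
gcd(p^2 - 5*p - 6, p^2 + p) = p + 1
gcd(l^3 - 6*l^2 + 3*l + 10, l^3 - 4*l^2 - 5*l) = l^2 - 4*l - 5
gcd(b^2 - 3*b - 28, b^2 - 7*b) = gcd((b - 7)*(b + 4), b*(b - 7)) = b - 7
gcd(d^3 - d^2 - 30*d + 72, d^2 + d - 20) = d - 4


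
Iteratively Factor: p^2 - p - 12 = (p - 4)*(p + 3)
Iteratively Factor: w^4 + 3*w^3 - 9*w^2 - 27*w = (w + 3)*(w^3 - 9*w) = (w - 3)*(w + 3)*(w^2 + 3*w) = (w - 3)*(w + 3)^2*(w)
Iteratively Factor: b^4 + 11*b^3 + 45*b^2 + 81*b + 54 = (b + 2)*(b^3 + 9*b^2 + 27*b + 27) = (b + 2)*(b + 3)*(b^2 + 6*b + 9) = (b + 2)*(b + 3)^2*(b + 3)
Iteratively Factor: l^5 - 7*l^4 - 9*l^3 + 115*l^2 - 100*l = (l)*(l^4 - 7*l^3 - 9*l^2 + 115*l - 100) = l*(l + 4)*(l^3 - 11*l^2 + 35*l - 25) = l*(l - 1)*(l + 4)*(l^2 - 10*l + 25) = l*(l - 5)*(l - 1)*(l + 4)*(l - 5)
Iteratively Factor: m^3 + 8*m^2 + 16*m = (m + 4)*(m^2 + 4*m) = m*(m + 4)*(m + 4)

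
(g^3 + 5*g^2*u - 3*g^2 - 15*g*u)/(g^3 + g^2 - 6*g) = (g^2 + 5*g*u - 3*g - 15*u)/(g^2 + g - 6)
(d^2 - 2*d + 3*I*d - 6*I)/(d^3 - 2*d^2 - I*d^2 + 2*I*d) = (d + 3*I)/(d*(d - I))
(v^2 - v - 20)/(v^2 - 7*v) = (v^2 - v - 20)/(v*(v - 7))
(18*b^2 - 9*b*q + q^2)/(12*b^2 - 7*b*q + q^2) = (-6*b + q)/(-4*b + q)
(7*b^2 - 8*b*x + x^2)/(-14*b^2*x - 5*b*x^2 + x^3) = (-b + x)/(x*(2*b + x))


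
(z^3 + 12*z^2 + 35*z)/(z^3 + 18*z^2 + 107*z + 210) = z/(z + 6)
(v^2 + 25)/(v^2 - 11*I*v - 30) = (v + 5*I)/(v - 6*I)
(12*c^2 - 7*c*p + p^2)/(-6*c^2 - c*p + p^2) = (-4*c + p)/(2*c + p)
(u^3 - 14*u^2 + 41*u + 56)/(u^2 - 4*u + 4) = (u^3 - 14*u^2 + 41*u + 56)/(u^2 - 4*u + 4)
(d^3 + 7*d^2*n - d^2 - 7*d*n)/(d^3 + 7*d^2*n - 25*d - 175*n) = d*(d - 1)/(d^2 - 25)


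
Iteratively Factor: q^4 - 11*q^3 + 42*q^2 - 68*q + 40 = (q - 2)*(q^3 - 9*q^2 + 24*q - 20) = (q - 2)^2*(q^2 - 7*q + 10) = (q - 2)^3*(q - 5)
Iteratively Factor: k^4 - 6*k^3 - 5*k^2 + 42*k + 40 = (k - 4)*(k^3 - 2*k^2 - 13*k - 10) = (k - 5)*(k - 4)*(k^2 + 3*k + 2) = (k - 5)*(k - 4)*(k + 2)*(k + 1)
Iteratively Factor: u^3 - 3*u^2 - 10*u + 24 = (u - 2)*(u^2 - u - 12) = (u - 2)*(u + 3)*(u - 4)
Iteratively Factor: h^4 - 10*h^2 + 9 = (h + 3)*(h^3 - 3*h^2 - h + 3) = (h - 1)*(h + 3)*(h^2 - 2*h - 3) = (h - 3)*(h - 1)*(h + 3)*(h + 1)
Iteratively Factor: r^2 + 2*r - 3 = (r - 1)*(r + 3)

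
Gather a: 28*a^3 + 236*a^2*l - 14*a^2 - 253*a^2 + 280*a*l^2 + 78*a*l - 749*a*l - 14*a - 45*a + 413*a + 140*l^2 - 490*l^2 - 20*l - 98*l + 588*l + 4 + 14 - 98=28*a^3 + a^2*(236*l - 267) + a*(280*l^2 - 671*l + 354) - 350*l^2 + 470*l - 80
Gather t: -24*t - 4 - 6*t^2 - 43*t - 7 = -6*t^2 - 67*t - 11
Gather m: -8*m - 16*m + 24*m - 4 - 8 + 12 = 0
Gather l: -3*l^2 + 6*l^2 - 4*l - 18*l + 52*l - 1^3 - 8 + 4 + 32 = 3*l^2 + 30*l + 27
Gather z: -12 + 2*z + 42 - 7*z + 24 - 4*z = 54 - 9*z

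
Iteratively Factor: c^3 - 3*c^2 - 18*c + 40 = (c + 4)*(c^2 - 7*c + 10) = (c - 2)*(c + 4)*(c - 5)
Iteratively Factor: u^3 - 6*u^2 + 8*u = (u - 4)*(u^2 - 2*u) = (u - 4)*(u - 2)*(u)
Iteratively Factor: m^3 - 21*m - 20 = (m + 1)*(m^2 - m - 20) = (m + 1)*(m + 4)*(m - 5)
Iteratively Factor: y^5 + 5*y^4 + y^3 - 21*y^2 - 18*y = (y + 3)*(y^4 + 2*y^3 - 5*y^2 - 6*y) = (y - 2)*(y + 3)*(y^3 + 4*y^2 + 3*y) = y*(y - 2)*(y + 3)*(y^2 + 4*y + 3) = y*(y - 2)*(y + 3)^2*(y + 1)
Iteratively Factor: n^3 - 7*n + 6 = (n - 2)*(n^2 + 2*n - 3) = (n - 2)*(n - 1)*(n + 3)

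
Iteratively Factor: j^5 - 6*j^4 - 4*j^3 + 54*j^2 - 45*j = (j + 3)*(j^4 - 9*j^3 + 23*j^2 - 15*j) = j*(j + 3)*(j^3 - 9*j^2 + 23*j - 15) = j*(j - 1)*(j + 3)*(j^2 - 8*j + 15) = j*(j - 3)*(j - 1)*(j + 3)*(j - 5)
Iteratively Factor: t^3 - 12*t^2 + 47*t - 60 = (t - 3)*(t^2 - 9*t + 20) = (t - 5)*(t - 3)*(t - 4)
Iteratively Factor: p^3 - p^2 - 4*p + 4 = (p + 2)*(p^2 - 3*p + 2) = (p - 1)*(p + 2)*(p - 2)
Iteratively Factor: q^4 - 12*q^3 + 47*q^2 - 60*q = (q)*(q^3 - 12*q^2 + 47*q - 60) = q*(q - 5)*(q^2 - 7*q + 12) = q*(q - 5)*(q - 3)*(q - 4)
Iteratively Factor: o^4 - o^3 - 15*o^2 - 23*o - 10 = (o + 1)*(o^3 - 2*o^2 - 13*o - 10) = (o + 1)^2*(o^2 - 3*o - 10) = (o + 1)^2*(o + 2)*(o - 5)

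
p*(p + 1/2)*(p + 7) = p^3 + 15*p^2/2 + 7*p/2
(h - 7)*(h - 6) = h^2 - 13*h + 42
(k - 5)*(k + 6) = k^2 + k - 30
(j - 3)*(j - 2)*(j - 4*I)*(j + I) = j^4 - 5*j^3 - 3*I*j^3 + 10*j^2 + 15*I*j^2 - 20*j - 18*I*j + 24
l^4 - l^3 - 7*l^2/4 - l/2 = l*(l - 2)*(l + 1/2)^2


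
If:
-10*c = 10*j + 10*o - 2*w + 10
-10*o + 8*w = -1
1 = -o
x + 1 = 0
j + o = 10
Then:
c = -451/40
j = 11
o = -1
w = -11/8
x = -1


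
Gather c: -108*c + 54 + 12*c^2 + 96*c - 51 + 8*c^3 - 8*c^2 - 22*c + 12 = 8*c^3 + 4*c^2 - 34*c + 15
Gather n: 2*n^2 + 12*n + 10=2*n^2 + 12*n + 10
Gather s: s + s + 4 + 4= 2*s + 8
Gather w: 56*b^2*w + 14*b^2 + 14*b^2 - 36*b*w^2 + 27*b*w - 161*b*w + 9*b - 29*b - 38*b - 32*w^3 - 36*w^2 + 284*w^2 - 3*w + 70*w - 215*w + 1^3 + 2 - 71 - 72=28*b^2 - 58*b - 32*w^3 + w^2*(248 - 36*b) + w*(56*b^2 - 134*b - 148) - 140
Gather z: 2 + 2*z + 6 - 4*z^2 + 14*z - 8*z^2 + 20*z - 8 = -12*z^2 + 36*z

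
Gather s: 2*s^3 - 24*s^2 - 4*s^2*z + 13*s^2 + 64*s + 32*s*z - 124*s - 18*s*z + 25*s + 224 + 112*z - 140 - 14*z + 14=2*s^3 + s^2*(-4*z - 11) + s*(14*z - 35) + 98*z + 98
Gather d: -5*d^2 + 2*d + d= -5*d^2 + 3*d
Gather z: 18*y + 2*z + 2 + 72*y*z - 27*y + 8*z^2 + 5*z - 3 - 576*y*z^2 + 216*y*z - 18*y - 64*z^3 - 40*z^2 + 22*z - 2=-27*y - 64*z^3 + z^2*(-576*y - 32) + z*(288*y + 29) - 3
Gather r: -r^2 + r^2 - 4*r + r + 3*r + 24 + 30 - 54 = 0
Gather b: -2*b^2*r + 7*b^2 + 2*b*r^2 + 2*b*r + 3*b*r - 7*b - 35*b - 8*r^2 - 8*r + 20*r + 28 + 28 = b^2*(7 - 2*r) + b*(2*r^2 + 5*r - 42) - 8*r^2 + 12*r + 56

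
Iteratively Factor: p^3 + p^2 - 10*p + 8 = (p + 4)*(p^2 - 3*p + 2) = (p - 1)*(p + 4)*(p - 2)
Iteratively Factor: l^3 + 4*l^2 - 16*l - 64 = (l + 4)*(l^2 - 16) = (l - 4)*(l + 4)*(l + 4)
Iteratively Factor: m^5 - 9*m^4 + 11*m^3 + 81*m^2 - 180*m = (m)*(m^4 - 9*m^3 + 11*m^2 + 81*m - 180) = m*(m + 3)*(m^3 - 12*m^2 + 47*m - 60) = m*(m - 5)*(m + 3)*(m^2 - 7*m + 12) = m*(m - 5)*(m - 3)*(m + 3)*(m - 4)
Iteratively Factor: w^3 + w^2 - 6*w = (w + 3)*(w^2 - 2*w) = (w - 2)*(w + 3)*(w)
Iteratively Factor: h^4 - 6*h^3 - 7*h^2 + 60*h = (h - 5)*(h^3 - h^2 - 12*h) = h*(h - 5)*(h^2 - h - 12) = h*(h - 5)*(h - 4)*(h + 3)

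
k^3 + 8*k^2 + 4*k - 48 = (k - 2)*(k + 4)*(k + 6)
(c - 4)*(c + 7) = c^2 + 3*c - 28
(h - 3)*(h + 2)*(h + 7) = h^3 + 6*h^2 - 13*h - 42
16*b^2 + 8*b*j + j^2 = (4*b + j)^2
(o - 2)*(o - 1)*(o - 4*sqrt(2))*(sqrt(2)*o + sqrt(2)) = sqrt(2)*o^4 - 8*o^3 - 2*sqrt(2)*o^3 - sqrt(2)*o^2 + 16*o^2 + 2*sqrt(2)*o + 8*o - 16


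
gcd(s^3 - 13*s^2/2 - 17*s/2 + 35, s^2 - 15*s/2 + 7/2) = s - 7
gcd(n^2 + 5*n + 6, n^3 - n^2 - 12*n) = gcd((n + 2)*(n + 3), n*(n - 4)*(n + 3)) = n + 3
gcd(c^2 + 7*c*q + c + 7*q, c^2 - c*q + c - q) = c + 1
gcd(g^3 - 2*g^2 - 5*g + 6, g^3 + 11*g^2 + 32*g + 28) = g + 2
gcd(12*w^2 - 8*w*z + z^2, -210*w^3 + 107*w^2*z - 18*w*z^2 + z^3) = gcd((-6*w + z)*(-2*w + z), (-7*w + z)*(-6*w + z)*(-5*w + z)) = -6*w + z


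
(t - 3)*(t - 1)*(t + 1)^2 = t^4 - 2*t^3 - 4*t^2 + 2*t + 3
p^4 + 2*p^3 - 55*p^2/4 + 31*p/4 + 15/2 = (p - 2)*(p - 3/2)*(p + 1/2)*(p + 5)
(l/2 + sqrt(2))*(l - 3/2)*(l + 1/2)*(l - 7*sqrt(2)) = l^4/2 - 5*sqrt(2)*l^3/2 - l^3/2 - 115*l^2/8 + 5*sqrt(2)*l^2/2 + 15*sqrt(2)*l/8 + 14*l + 21/2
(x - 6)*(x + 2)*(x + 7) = x^3 + 3*x^2 - 40*x - 84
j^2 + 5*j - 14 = (j - 2)*(j + 7)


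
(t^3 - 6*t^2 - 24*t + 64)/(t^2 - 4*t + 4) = (t^2 - 4*t - 32)/(t - 2)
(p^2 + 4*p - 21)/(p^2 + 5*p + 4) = (p^2 + 4*p - 21)/(p^2 + 5*p + 4)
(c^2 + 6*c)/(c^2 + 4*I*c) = (c + 6)/(c + 4*I)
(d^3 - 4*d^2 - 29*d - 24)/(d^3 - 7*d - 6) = (d^2 - 5*d - 24)/(d^2 - d - 6)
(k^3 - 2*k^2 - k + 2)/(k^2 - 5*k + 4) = (k^2 - k - 2)/(k - 4)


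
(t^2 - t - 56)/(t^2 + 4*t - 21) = (t - 8)/(t - 3)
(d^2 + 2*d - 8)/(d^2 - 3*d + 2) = (d + 4)/(d - 1)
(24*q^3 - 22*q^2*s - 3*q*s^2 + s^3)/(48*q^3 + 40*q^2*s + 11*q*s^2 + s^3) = (6*q^2 - 7*q*s + s^2)/(12*q^2 + 7*q*s + s^2)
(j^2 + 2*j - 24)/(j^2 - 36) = (j - 4)/(j - 6)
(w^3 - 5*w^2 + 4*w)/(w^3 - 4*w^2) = (w - 1)/w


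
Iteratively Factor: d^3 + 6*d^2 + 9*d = (d)*(d^2 + 6*d + 9) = d*(d + 3)*(d + 3)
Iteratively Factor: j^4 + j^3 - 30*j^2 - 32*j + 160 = (j + 4)*(j^3 - 3*j^2 - 18*j + 40) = (j - 2)*(j + 4)*(j^2 - j - 20) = (j - 2)*(j + 4)^2*(j - 5)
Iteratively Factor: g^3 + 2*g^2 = (g)*(g^2 + 2*g) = g^2*(g + 2)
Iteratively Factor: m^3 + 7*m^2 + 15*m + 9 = (m + 3)*(m^2 + 4*m + 3) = (m + 3)^2*(m + 1)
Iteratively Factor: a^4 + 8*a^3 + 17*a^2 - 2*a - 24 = (a + 4)*(a^3 + 4*a^2 + a - 6) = (a + 3)*(a + 4)*(a^2 + a - 2) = (a + 2)*(a + 3)*(a + 4)*(a - 1)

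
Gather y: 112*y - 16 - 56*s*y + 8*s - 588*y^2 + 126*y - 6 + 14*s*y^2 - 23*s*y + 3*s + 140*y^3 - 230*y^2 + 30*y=11*s + 140*y^3 + y^2*(14*s - 818) + y*(268 - 79*s) - 22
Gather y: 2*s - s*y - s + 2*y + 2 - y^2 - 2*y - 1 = -s*y + s - y^2 + 1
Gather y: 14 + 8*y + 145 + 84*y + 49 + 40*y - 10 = 132*y + 198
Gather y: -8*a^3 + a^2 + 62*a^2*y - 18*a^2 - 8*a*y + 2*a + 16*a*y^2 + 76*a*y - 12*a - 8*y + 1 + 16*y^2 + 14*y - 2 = -8*a^3 - 17*a^2 - 10*a + y^2*(16*a + 16) + y*(62*a^2 + 68*a + 6) - 1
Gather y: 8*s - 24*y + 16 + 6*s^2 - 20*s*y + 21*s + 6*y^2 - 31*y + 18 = 6*s^2 + 29*s + 6*y^2 + y*(-20*s - 55) + 34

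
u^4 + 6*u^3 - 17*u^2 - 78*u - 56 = (u - 4)*(u + 1)*(u + 2)*(u + 7)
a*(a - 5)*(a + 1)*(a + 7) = a^4 + 3*a^3 - 33*a^2 - 35*a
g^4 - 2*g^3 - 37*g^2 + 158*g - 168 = (g - 4)*(g - 3)*(g - 2)*(g + 7)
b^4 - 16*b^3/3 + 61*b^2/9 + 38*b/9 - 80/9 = (b - 8/3)*(b - 2)*(b - 5/3)*(b + 1)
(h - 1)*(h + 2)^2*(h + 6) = h^4 + 9*h^3 + 18*h^2 - 4*h - 24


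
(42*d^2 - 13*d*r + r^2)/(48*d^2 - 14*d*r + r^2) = (-7*d + r)/(-8*d + r)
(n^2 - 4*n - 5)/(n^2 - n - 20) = (n + 1)/(n + 4)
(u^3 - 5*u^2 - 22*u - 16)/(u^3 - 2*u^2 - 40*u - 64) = (u + 1)/(u + 4)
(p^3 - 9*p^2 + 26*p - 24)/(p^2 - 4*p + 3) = (p^2 - 6*p + 8)/(p - 1)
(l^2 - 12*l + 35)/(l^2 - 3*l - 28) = (l - 5)/(l + 4)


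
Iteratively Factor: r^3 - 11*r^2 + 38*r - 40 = (r - 4)*(r^2 - 7*r + 10) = (r - 5)*(r - 4)*(r - 2)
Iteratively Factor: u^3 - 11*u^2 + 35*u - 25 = (u - 5)*(u^2 - 6*u + 5) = (u - 5)*(u - 1)*(u - 5)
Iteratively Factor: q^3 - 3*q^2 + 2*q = (q - 1)*(q^2 - 2*q) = q*(q - 1)*(q - 2)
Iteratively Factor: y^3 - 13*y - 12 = (y - 4)*(y^2 + 4*y + 3) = (y - 4)*(y + 1)*(y + 3)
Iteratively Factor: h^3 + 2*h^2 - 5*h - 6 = (h - 2)*(h^2 + 4*h + 3) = (h - 2)*(h + 1)*(h + 3)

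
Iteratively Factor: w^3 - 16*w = (w)*(w^2 - 16) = w*(w + 4)*(w - 4)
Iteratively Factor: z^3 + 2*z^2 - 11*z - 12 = (z + 4)*(z^2 - 2*z - 3) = (z + 1)*(z + 4)*(z - 3)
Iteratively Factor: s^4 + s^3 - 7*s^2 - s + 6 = (s - 1)*(s^3 + 2*s^2 - 5*s - 6) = (s - 1)*(s + 3)*(s^2 - s - 2) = (s - 1)*(s + 1)*(s + 3)*(s - 2)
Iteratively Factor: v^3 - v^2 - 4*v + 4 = (v - 1)*(v^2 - 4) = (v - 1)*(v + 2)*(v - 2)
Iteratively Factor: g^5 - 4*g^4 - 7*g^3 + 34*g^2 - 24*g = (g - 2)*(g^4 - 2*g^3 - 11*g^2 + 12*g) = (g - 2)*(g + 3)*(g^3 - 5*g^2 + 4*g) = g*(g - 2)*(g + 3)*(g^2 - 5*g + 4) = g*(g - 2)*(g - 1)*(g + 3)*(g - 4)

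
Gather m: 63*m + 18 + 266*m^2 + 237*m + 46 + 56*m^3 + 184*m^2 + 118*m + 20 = 56*m^3 + 450*m^2 + 418*m + 84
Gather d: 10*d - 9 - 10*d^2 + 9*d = -10*d^2 + 19*d - 9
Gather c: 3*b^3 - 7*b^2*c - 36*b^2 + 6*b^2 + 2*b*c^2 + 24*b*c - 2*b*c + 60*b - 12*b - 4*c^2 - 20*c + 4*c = 3*b^3 - 30*b^2 + 48*b + c^2*(2*b - 4) + c*(-7*b^2 + 22*b - 16)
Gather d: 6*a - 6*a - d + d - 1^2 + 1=0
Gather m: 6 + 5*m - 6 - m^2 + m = -m^2 + 6*m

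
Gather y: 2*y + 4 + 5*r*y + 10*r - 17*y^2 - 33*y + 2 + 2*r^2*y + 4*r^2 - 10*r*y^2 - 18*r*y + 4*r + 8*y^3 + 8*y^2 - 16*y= 4*r^2 + 14*r + 8*y^3 + y^2*(-10*r - 9) + y*(2*r^2 - 13*r - 47) + 6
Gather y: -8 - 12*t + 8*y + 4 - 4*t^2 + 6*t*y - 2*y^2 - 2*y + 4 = -4*t^2 - 12*t - 2*y^2 + y*(6*t + 6)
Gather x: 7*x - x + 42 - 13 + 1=6*x + 30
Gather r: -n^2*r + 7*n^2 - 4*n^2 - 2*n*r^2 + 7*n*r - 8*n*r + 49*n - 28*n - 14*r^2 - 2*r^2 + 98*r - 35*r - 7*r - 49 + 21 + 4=3*n^2 + 21*n + r^2*(-2*n - 16) + r*(-n^2 - n + 56) - 24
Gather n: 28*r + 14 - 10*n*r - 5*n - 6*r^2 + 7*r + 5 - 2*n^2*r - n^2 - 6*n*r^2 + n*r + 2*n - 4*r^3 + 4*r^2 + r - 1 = n^2*(-2*r - 1) + n*(-6*r^2 - 9*r - 3) - 4*r^3 - 2*r^2 + 36*r + 18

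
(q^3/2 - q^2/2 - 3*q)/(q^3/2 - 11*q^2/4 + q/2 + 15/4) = 2*q*(q^2 - q - 6)/(2*q^3 - 11*q^2 + 2*q + 15)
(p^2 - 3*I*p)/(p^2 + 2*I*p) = (p - 3*I)/(p + 2*I)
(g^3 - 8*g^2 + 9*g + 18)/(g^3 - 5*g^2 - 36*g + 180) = (g^2 - 2*g - 3)/(g^2 + g - 30)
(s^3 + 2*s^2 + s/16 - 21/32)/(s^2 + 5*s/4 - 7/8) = s + 3/4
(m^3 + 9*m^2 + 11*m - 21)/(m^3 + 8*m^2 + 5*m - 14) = (m + 3)/(m + 2)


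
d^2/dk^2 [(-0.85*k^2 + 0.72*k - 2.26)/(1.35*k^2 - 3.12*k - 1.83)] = (-4.536*k^3 - 37.31265*k^2 + 67.78728*k - 69.081102)/(2.460375*k^6 - 17.0586*k^5 + 29.418795*k^4 + 15.876432*k^3 - 39.878811*k^2 - 31.345704*k - 6.128487)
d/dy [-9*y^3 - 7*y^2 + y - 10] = -27*y^2 - 14*y + 1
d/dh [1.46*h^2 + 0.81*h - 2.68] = 2.92*h + 0.81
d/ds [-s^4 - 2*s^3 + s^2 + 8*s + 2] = -4*s^3 - 6*s^2 + 2*s + 8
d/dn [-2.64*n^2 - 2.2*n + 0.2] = -5.28*n - 2.2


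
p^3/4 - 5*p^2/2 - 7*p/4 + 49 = (p/4 + 1)*(p - 7)^2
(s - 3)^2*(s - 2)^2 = s^4 - 10*s^3 + 37*s^2 - 60*s + 36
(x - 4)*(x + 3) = x^2 - x - 12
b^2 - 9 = (b - 3)*(b + 3)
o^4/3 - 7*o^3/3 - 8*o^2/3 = o^2*(o/3 + 1/3)*(o - 8)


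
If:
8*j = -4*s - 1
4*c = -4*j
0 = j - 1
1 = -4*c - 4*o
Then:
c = -1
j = 1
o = 3/4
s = -9/4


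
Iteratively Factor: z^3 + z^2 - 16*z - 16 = (z + 4)*(z^2 - 3*z - 4) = (z + 1)*(z + 4)*(z - 4)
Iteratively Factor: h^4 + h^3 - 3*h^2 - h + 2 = (h - 1)*(h^3 + 2*h^2 - h - 2) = (h - 1)*(h + 1)*(h^2 + h - 2) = (h - 1)*(h + 1)*(h + 2)*(h - 1)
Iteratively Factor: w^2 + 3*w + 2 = (w + 2)*(w + 1)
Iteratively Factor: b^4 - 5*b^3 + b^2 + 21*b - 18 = (b + 2)*(b^3 - 7*b^2 + 15*b - 9) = (b - 3)*(b + 2)*(b^2 - 4*b + 3) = (b - 3)*(b - 1)*(b + 2)*(b - 3)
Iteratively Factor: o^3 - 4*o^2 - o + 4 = (o - 1)*(o^2 - 3*o - 4) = (o - 4)*(o - 1)*(o + 1)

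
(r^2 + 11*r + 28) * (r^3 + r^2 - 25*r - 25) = r^5 + 12*r^4 + 14*r^3 - 272*r^2 - 975*r - 700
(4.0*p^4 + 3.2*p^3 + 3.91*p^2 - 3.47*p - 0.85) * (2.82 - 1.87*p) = -7.48*p^5 + 5.296*p^4 + 1.7123*p^3 + 17.5151*p^2 - 8.1959*p - 2.397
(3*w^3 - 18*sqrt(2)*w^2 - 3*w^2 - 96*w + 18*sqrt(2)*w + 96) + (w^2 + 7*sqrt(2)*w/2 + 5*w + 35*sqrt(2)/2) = 3*w^3 - 18*sqrt(2)*w^2 - 2*w^2 - 91*w + 43*sqrt(2)*w/2 + 35*sqrt(2)/2 + 96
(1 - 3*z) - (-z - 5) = 6 - 2*z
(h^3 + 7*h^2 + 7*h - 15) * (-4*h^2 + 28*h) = -4*h^5 + 168*h^3 + 256*h^2 - 420*h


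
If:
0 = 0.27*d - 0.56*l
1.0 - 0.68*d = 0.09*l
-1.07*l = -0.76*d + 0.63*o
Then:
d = 1.38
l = 0.67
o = 0.54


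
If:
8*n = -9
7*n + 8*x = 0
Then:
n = -9/8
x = 63/64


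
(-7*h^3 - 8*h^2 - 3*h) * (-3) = 21*h^3 + 24*h^2 + 9*h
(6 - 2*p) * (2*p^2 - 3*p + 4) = -4*p^3 + 18*p^2 - 26*p + 24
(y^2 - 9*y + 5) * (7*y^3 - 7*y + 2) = 7*y^5 - 63*y^4 + 28*y^3 + 65*y^2 - 53*y + 10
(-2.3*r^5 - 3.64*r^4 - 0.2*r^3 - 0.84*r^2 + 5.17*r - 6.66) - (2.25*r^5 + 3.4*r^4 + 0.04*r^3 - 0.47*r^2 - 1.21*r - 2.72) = -4.55*r^5 - 7.04*r^4 - 0.24*r^3 - 0.37*r^2 + 6.38*r - 3.94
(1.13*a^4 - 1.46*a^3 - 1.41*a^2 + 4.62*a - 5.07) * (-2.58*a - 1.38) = -2.9154*a^5 + 2.2074*a^4 + 5.6526*a^3 - 9.9738*a^2 + 6.705*a + 6.9966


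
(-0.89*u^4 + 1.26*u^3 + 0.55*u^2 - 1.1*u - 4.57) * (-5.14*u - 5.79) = 4.5746*u^5 - 1.3233*u^4 - 10.1224*u^3 + 2.4695*u^2 + 29.8588*u + 26.4603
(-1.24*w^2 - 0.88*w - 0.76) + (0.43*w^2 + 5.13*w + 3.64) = -0.81*w^2 + 4.25*w + 2.88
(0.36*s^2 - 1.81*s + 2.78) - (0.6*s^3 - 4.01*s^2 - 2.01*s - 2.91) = -0.6*s^3 + 4.37*s^2 + 0.2*s + 5.69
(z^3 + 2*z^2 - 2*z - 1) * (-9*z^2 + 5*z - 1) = -9*z^5 - 13*z^4 + 27*z^3 - 3*z^2 - 3*z + 1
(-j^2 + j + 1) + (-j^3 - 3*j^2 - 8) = -j^3 - 4*j^2 + j - 7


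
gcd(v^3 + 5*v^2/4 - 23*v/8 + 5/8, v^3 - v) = v - 1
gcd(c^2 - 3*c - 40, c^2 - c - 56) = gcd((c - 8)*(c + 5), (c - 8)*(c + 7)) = c - 8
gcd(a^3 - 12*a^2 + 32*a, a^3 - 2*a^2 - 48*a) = a^2 - 8*a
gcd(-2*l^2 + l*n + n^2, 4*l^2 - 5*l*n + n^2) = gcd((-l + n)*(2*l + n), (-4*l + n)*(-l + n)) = l - n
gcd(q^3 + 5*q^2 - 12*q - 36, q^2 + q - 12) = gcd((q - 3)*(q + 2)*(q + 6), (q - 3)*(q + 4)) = q - 3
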